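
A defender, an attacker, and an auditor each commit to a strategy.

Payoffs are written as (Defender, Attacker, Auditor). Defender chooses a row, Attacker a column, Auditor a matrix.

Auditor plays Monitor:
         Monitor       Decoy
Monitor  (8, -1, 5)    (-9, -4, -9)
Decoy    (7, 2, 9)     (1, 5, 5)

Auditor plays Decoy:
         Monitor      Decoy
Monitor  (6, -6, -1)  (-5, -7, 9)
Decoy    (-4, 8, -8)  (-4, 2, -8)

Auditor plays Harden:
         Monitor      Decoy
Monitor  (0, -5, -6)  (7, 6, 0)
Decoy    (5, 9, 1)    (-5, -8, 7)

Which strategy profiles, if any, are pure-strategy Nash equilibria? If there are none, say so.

Defender against (Monitor, Monitor): payoffs 8, 7 → best response Monitor.
Defender against (Monitor, Decoy): payoffs 6, -4 → best response Monitor.
Defender against (Monitor, Harden): payoffs 0, 5 → best response Decoy.
Defender against (Decoy, Monitor): payoffs -9, 1 → best response Decoy.
Defender against (Decoy, Decoy): payoffs -5, -4 → best response Decoy.
Defender against (Decoy, Harden): payoffs 7, -5 → best response Monitor.
Attacker against (Monitor, Monitor): payoffs -1, -4 → best response Monitor.
Attacker against (Monitor, Decoy): payoffs -6, -7 → best response Monitor.
Attacker against (Monitor, Harden): payoffs -5, 6 → best response Decoy.
Attacker against (Decoy, Monitor): payoffs 2, 5 → best response Decoy.
Attacker against (Decoy, Decoy): payoffs 8, 2 → best response Monitor.
Attacker against (Decoy, Harden): payoffs 9, -8 → best response Monitor.
Auditor against (Monitor, Monitor): payoffs 5, -1, -6 → best response Monitor.
Auditor against (Monitor, Decoy): payoffs -9, 9, 0 → best response Decoy.
Auditor against (Decoy, Monitor): payoffs 9, -8, 1 → best response Monitor.
Auditor against (Decoy, Decoy): payoffs 5, -8, 7 → best response Harden.
Mutual best responses: (Monitor, Monitor, Monitor).

Pure NE: (Monitor, Monitor, Monitor)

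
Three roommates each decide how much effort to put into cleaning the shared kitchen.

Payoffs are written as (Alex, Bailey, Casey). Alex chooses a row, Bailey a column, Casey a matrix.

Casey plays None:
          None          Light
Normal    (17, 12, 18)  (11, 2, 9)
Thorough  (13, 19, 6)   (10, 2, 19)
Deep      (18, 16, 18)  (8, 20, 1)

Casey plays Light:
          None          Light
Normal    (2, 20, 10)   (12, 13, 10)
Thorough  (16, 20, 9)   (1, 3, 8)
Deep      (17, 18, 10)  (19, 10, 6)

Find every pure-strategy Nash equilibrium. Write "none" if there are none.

There is no pure-strategy Nash equilibrium.

Mark each player's best response to every combination of opponents' strategies; a profile where every player is best-responding is a pure Nash equilibrium.
Alex against (None, None): payoffs 17, 13, 18 → best response Deep.
Alex against (None, Light): payoffs 2, 16, 17 → best response Deep.
Alex against (Light, None): payoffs 11, 10, 8 → best response Normal.
Alex against (Light, Light): payoffs 12, 1, 19 → best response Deep.
Bailey against (Normal, None): payoffs 12, 2 → best response None.
Bailey against (Normal, Light): payoffs 20, 13 → best response None.
Bailey against (Thorough, None): payoffs 19, 2 → best response None.
Bailey against (Thorough, Light): payoffs 20, 3 → best response None.
Bailey against (Deep, None): payoffs 16, 20 → best response Light.
Bailey against (Deep, Light): payoffs 18, 10 → best response None.
Casey against (Normal, None): payoffs 18, 10 → best response None.
Casey against (Normal, Light): payoffs 9, 10 → best response Light.
Casey against (Thorough, None): payoffs 6, 9 → best response Light.
Casey against (Thorough, Light): payoffs 19, 8 → best response None.
Casey against (Deep, None): payoffs 18, 10 → best response None.
Casey against (Deep, Light): payoffs 1, 6 → best response Light.
No profile is a mutual best response for all players.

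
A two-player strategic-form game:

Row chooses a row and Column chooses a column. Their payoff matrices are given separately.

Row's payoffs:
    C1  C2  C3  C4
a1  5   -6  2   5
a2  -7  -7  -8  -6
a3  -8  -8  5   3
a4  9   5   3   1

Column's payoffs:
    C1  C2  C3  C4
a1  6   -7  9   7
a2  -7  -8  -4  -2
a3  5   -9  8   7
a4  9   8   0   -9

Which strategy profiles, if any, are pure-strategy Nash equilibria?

(a3, C3) and (a4, C1)

(a1, C1): Row can switch to a4 (5 → 9). Not NE.
(a1, C2): Row can switch to a4 (-6 → 5). Not NE.
(a1, C3): Row can switch to a3 (2 → 5). Not NE.
(a1, C4): Column can switch to C3 (7 → 9). Not NE.
(a2, C1): Row can switch to a1 (-7 → 5). Not NE.
(a2, C2): Row can switch to a1 (-7 → -6). Not NE.
(a3, C3): Row gets 5, best alternative 3; Column gets 8, best alternative 7. No profitable deviation — NE.
(a4, C1): Row gets 9, best alternative 5; Column gets 9, best alternative 8. No profitable deviation — NE.
(The remaining 8 profiles each have a profitable deviation by the same check.)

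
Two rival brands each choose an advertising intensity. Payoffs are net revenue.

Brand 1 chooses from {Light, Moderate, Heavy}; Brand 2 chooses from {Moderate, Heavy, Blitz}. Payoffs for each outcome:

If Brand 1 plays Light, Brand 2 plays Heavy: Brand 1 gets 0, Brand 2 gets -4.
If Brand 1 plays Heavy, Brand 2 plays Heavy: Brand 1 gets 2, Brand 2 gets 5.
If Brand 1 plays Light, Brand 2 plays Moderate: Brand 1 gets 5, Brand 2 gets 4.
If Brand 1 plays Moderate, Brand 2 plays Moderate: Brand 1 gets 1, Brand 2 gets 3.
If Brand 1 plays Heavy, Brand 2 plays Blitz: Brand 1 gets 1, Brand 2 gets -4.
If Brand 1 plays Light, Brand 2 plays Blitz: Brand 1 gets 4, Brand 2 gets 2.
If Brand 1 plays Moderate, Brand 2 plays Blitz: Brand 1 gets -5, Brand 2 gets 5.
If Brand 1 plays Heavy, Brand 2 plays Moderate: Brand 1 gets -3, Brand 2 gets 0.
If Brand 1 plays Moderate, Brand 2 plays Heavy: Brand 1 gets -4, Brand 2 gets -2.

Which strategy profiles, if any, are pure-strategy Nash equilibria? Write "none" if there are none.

For each player, find the best response to each opponent profile; mutual best responses are the pure NE.
Brand 1 against Moderate: payoffs 5, 1, -3 → best response Light.
Brand 1 against Heavy: payoffs 0, -4, 2 → best response Heavy.
Brand 1 against Blitz: payoffs 4, -5, 1 → best response Light.
Brand 2 against Light: payoffs 4, -4, 2 → best response Moderate.
Brand 2 against Moderate: payoffs 3, -2, 5 → best response Blitz.
Brand 2 against Heavy: payoffs 0, 5, -4 → best response Heavy.
Mutual best responses: (Light, Moderate); (Heavy, Heavy).

(Light, Moderate); (Heavy, Heavy)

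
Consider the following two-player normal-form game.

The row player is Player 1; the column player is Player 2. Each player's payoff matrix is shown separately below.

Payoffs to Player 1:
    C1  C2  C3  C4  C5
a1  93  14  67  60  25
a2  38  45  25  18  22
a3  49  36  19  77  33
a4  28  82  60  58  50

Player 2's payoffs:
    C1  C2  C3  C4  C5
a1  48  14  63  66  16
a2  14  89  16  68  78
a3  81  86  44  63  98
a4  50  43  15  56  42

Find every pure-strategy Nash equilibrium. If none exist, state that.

There is no pure-strategy Nash equilibrium.

Player 1 against C1: payoffs 93, 38, 49, 28 → best response a1.
Player 1 against C2: payoffs 14, 45, 36, 82 → best response a4.
Player 1 against C3: payoffs 67, 25, 19, 60 → best response a1.
Player 1 against C4: payoffs 60, 18, 77, 58 → best response a3.
Player 1 against C5: payoffs 25, 22, 33, 50 → best response a4.
Player 2 against a1: payoffs 48, 14, 63, 66, 16 → best response C4.
Player 2 against a2: payoffs 14, 89, 16, 68, 78 → best response C2.
Player 2 against a3: payoffs 81, 86, 44, 63, 98 → best response C5.
Player 2 against a4: payoffs 50, 43, 15, 56, 42 → best response C4.
No profile is a mutual best response for all players.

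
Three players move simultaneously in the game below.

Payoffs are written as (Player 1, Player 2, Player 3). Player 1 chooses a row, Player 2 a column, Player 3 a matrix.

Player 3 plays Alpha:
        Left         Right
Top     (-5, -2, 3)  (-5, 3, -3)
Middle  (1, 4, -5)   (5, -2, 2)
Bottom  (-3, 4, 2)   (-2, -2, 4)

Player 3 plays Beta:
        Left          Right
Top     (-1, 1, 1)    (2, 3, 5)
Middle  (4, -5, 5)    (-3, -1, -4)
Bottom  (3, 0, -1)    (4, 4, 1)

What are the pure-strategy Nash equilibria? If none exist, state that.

There is no pure-strategy Nash equilibrium.

Mark each player's best response to every combination of opponents' strategies; a profile where every player is best-responding is a pure Nash equilibrium.
Player 1 against (Left, Alpha): payoffs -5, 1, -3 → best response Middle.
Player 1 against (Left, Beta): payoffs -1, 4, 3 → best response Middle.
Player 1 against (Right, Alpha): payoffs -5, 5, -2 → best response Middle.
Player 1 against (Right, Beta): payoffs 2, -3, 4 → best response Bottom.
Player 2 against (Top, Alpha): payoffs -2, 3 → best response Right.
Player 2 against (Top, Beta): payoffs 1, 3 → best response Right.
Player 2 against (Middle, Alpha): payoffs 4, -2 → best response Left.
Player 2 against (Middle, Beta): payoffs -5, -1 → best response Right.
Player 2 against (Bottom, Alpha): payoffs 4, -2 → best response Left.
Player 2 against (Bottom, Beta): payoffs 0, 4 → best response Right.
Player 3 against (Top, Left): payoffs 3, 1 → best response Alpha.
Player 3 against (Top, Right): payoffs -3, 5 → best response Beta.
Player 3 against (Middle, Left): payoffs -5, 5 → best response Beta.
Player 3 against (Middle, Right): payoffs 2, -4 → best response Alpha.
Player 3 against (Bottom, Left): payoffs 2, -1 → best response Alpha.
Player 3 against (Bottom, Right): payoffs 4, 1 → best response Alpha.
No profile is a mutual best response for all players.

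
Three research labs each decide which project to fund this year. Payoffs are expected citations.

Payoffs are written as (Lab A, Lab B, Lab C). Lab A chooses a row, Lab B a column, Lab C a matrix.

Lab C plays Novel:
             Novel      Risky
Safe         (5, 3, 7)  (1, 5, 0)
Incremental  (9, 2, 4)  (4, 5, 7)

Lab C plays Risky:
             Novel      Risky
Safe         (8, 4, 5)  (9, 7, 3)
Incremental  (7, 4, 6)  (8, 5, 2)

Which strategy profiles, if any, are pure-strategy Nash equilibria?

Lab A against (Novel, Novel): payoffs 5, 9 → best response Incremental.
Lab A against (Novel, Risky): payoffs 8, 7 → best response Safe.
Lab A against (Risky, Novel): payoffs 1, 4 → best response Incremental.
Lab A against (Risky, Risky): payoffs 9, 8 → best response Safe.
Lab B against (Safe, Novel): payoffs 3, 5 → best response Risky.
Lab B against (Safe, Risky): payoffs 4, 7 → best response Risky.
Lab B against (Incremental, Novel): payoffs 2, 5 → best response Risky.
Lab B against (Incremental, Risky): payoffs 4, 5 → best response Risky.
Lab C against (Safe, Novel): payoffs 7, 5 → best response Novel.
Lab C against (Safe, Risky): payoffs 0, 3 → best response Risky.
Lab C against (Incremental, Novel): payoffs 4, 6 → best response Risky.
Lab C against (Incremental, Risky): payoffs 7, 2 → best response Novel.
Mutual best responses: (Safe, Risky, Risky); (Incremental, Risky, Novel).

Pure-strategy Nash equilibria: (Safe, Risky, Risky), (Incremental, Risky, Novel)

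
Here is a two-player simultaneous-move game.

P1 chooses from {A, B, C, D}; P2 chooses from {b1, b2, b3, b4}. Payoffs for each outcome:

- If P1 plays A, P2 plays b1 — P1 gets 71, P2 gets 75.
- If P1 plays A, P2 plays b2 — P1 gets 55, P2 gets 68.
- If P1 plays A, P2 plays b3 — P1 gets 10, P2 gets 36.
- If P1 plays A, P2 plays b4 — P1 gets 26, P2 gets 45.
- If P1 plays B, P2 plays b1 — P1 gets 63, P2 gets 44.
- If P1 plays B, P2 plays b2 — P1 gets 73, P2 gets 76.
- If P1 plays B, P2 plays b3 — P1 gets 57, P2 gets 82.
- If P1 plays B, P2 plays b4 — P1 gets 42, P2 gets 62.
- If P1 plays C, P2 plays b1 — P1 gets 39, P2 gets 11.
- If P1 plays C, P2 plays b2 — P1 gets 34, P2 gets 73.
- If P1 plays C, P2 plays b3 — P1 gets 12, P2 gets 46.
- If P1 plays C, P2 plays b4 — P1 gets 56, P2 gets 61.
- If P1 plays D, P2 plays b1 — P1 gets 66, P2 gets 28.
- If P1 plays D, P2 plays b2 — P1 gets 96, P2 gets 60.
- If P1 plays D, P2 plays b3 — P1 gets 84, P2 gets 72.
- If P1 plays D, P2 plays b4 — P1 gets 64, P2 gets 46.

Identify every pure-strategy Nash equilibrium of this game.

(A, b1), (D, b3)

Check each profile: it is a Nash equilibrium iff no player can strictly gain by switching unilaterally.
(A, b1): P1 gets 71, best alternative 66; P2 gets 75, best alternative 68. No profitable deviation — NE.
(A, b2): P1 can switch to B (55 → 73). Not NE.
(A, b3): P1 can switch to B (10 → 57). Not NE.
(A, b4): P1 can switch to B (26 → 42). Not NE.
(B, b1): P1 can switch to A (63 → 71). Not NE.
(B, b2): P1 can switch to D (73 → 96). Not NE.
(B, b3): P1 can switch to D (57 → 84). Not NE.
(B, b4): P1 can switch to C (42 → 56). Not NE.
(C, b1): P1 can switch to A (39 → 71). Not NE.
(D, b3): P1 gets 84, best alternative 57; P2 gets 72, best alternative 60. No profitable deviation — NE.
(The remaining 6 profiles each have a profitable deviation by the same check.)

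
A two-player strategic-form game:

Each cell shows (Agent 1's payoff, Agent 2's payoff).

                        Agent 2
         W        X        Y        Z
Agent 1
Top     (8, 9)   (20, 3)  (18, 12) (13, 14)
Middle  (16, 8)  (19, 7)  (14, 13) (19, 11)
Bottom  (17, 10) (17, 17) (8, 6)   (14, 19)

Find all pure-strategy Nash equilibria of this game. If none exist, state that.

No pure-strategy Nash equilibrium.

(Top, W): Agent 1 can switch to Middle (8 → 16). Not NE.
(Top, X): Agent 2 can switch to W (3 → 9). Not NE.
(Top, Y): Agent 2 can switch to Z (12 → 14). Not NE.
(Top, Z): Agent 1 can switch to Middle (13 → 19). Not NE.
(Middle, W): Agent 1 can switch to Bottom (16 → 17). Not NE.
(Middle, X): Agent 1 can switch to Top (19 → 20). Not NE.
(Middle, Y): Agent 1 can switch to Top (14 → 18). Not NE.
(Middle, Z): Agent 2 can switch to Y (11 → 13). Not NE.
(Bottom, W): Agent 2 can switch to X (10 → 17). Not NE.
(Bottom, X): Agent 1 can switch to Top (17 → 20). Not NE.
(The remaining 2 profiles each have a profitable deviation by the same check.)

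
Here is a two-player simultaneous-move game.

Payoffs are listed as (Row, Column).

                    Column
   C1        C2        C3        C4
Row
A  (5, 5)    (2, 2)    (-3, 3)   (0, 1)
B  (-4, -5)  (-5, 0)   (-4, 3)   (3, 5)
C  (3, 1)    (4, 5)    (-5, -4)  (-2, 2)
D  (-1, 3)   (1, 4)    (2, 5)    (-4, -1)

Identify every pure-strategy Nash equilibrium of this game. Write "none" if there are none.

Check each profile: it is a Nash equilibrium iff no player can strictly gain by switching unilaterally.
(A, C1): Row gets 5, best alternative 3; Column gets 5, best alternative 3. No profitable deviation — NE.
(A, C2): Row can switch to C (2 → 4). Not NE.
(A, C3): Row can switch to D (-3 → 2). Not NE.
(A, C4): Row can switch to B (0 → 3). Not NE.
(B, C1): Row can switch to A (-4 → 5). Not NE.
(B, C2): Row can switch to A (-5 → 2). Not NE.
(B, C3): Row can switch to A (-4 → -3). Not NE.
(B, C4): Row gets 3, best alternative 0; Column gets 5, best alternative 3. No profitable deviation — NE.
(C, C1): Row can switch to A (3 → 5). Not NE.
(C, C2): Row gets 4, best alternative 2; Column gets 5, best alternative 2. No profitable deviation — NE.
(C, C3): Row can switch to A (-5 → -3). Not NE.
(C, C4): Row can switch to A (-2 → 0). Not NE.
(D, C1): Row can switch to A (-1 → 5). Not NE.
(D, C2): Row can switch to A (1 → 2). Not NE.
(D, C3): Row gets 2, best alternative -3; Column gets 5, best alternative 4. No profitable deviation — NE.
(D, C4): Row can switch to A (-4 → 0). Not NE.

Pure-strategy Nash equilibria: (A, C1), (B, C4), (C, C2), (D, C3)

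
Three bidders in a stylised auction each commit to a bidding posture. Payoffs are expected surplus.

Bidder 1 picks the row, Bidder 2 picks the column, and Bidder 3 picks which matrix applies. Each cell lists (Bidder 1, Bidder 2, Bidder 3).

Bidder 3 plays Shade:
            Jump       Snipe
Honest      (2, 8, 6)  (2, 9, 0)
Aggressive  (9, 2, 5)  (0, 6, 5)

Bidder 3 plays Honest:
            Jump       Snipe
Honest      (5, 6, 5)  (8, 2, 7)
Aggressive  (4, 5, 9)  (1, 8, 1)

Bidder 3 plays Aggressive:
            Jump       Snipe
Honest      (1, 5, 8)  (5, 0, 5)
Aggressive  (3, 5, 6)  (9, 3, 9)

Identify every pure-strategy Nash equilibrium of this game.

This game has no pure Nash equilibrium.

Mark each player's best response to every combination of opponents' strategies; a profile where every player is best-responding is a pure Nash equilibrium.
Bidder 1 against (Jump, Shade): payoffs 2, 9 → best response Aggressive.
Bidder 1 against (Jump, Honest): payoffs 5, 4 → best response Honest.
Bidder 1 against (Jump, Aggressive): payoffs 1, 3 → best response Aggressive.
Bidder 1 against (Snipe, Shade): payoffs 2, 0 → best response Honest.
Bidder 1 against (Snipe, Honest): payoffs 8, 1 → best response Honest.
Bidder 1 against (Snipe, Aggressive): payoffs 5, 9 → best response Aggressive.
Bidder 2 against (Honest, Shade): payoffs 8, 9 → best response Snipe.
Bidder 2 against (Honest, Honest): payoffs 6, 2 → best response Jump.
Bidder 2 against (Honest, Aggressive): payoffs 5, 0 → best response Jump.
Bidder 2 against (Aggressive, Shade): payoffs 2, 6 → best response Snipe.
Bidder 2 against (Aggressive, Honest): payoffs 5, 8 → best response Snipe.
Bidder 2 against (Aggressive, Aggressive): payoffs 5, 3 → best response Jump.
Bidder 3 against (Honest, Jump): payoffs 6, 5, 8 → best response Aggressive.
Bidder 3 against (Honest, Snipe): payoffs 0, 7, 5 → best response Honest.
Bidder 3 against (Aggressive, Jump): payoffs 5, 9, 6 → best response Honest.
Bidder 3 against (Aggressive, Snipe): payoffs 5, 1, 9 → best response Aggressive.
No profile is a mutual best response for all players.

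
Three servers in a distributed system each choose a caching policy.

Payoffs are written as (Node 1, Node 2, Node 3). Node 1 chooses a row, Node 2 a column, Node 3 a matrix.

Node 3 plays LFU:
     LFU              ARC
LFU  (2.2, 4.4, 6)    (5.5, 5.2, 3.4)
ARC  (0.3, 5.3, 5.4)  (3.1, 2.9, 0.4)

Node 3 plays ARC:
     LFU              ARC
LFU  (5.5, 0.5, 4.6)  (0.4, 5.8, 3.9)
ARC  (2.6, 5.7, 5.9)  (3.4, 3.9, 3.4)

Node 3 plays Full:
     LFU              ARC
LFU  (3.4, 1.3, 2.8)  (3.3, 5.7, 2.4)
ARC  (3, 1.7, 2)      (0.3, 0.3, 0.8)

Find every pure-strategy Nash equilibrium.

There is no pure-strategy Nash equilibrium.

Node 1 against (LFU, LFU): payoffs 2.2, 0.3 → best response LFU.
Node 1 against (LFU, ARC): payoffs 5.5, 2.6 → best response LFU.
Node 1 against (LFU, Full): payoffs 3.4, 3 → best response LFU.
Node 1 against (ARC, LFU): payoffs 5.5, 3.1 → best response LFU.
Node 1 against (ARC, ARC): payoffs 0.4, 3.4 → best response ARC.
Node 1 against (ARC, Full): payoffs 3.3, 0.3 → best response LFU.
Node 2 against (LFU, LFU): payoffs 4.4, 5.2 → best response ARC.
Node 2 against (LFU, ARC): payoffs 0.5, 5.8 → best response ARC.
Node 2 against (LFU, Full): payoffs 1.3, 5.7 → best response ARC.
Node 2 against (ARC, LFU): payoffs 5.3, 2.9 → best response LFU.
Node 2 against (ARC, ARC): payoffs 5.7, 3.9 → best response LFU.
Node 2 against (ARC, Full): payoffs 1.7, 0.3 → best response LFU.
Node 3 against (LFU, LFU): payoffs 6, 4.6, 2.8 → best response LFU.
Node 3 against (LFU, ARC): payoffs 3.4, 3.9, 2.4 → best response ARC.
Node 3 against (ARC, LFU): payoffs 5.4, 5.9, 2 → best response ARC.
Node 3 against (ARC, ARC): payoffs 0.4, 3.4, 0.8 → best response ARC.
No profile is a mutual best response for all players.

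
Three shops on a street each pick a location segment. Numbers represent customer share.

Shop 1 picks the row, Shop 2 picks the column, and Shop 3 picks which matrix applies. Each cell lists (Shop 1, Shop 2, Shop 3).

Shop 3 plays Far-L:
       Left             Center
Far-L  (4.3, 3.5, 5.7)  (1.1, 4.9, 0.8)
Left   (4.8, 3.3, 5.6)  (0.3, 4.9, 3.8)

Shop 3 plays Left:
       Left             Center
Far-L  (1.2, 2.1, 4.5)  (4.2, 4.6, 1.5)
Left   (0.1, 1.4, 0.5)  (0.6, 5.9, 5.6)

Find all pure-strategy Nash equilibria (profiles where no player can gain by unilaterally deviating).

Shop 1 against (Left, Far-L): payoffs 4.3, 4.8 → best response Left.
Shop 1 against (Left, Left): payoffs 1.2, 0.1 → best response Far-L.
Shop 1 against (Center, Far-L): payoffs 1.1, 0.3 → best response Far-L.
Shop 1 against (Center, Left): payoffs 4.2, 0.6 → best response Far-L.
Shop 2 against (Far-L, Far-L): payoffs 3.5, 4.9 → best response Center.
Shop 2 against (Far-L, Left): payoffs 2.1, 4.6 → best response Center.
Shop 2 against (Left, Far-L): payoffs 3.3, 4.9 → best response Center.
Shop 2 against (Left, Left): payoffs 1.4, 5.9 → best response Center.
Shop 3 against (Far-L, Left): payoffs 5.7, 4.5 → best response Far-L.
Shop 3 against (Far-L, Center): payoffs 0.8, 1.5 → best response Left.
Shop 3 against (Left, Left): payoffs 5.6, 0.5 → best response Far-L.
Shop 3 against (Left, Center): payoffs 3.8, 5.6 → best response Left.
Mutual best responses: (Far-L, Center, Left).

Pure NE: (Far-L, Center, Left)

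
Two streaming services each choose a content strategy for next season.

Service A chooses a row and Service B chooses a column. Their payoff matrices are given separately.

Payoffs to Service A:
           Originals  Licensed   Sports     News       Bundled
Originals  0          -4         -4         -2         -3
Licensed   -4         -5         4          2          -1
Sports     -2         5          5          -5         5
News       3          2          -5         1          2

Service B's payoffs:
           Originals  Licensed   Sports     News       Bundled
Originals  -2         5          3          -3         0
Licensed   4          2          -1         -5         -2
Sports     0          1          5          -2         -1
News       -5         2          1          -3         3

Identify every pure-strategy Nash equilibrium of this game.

Mark each player's best response to every combination of opponents' strategies; a profile where every player is best-responding is a pure Nash equilibrium.
Service A against Originals: payoffs 0, -4, -2, 3 → best response News.
Service A against Licensed: payoffs -4, -5, 5, 2 → best response Sports.
Service A against Sports: payoffs -4, 4, 5, -5 → best response Sports.
Service A against News: payoffs -2, 2, -5, 1 → best response Licensed.
Service A against Bundled: payoffs -3, -1, 5, 2 → best response Sports.
Service B against Originals: payoffs -2, 5, 3, -3, 0 → best response Licensed.
Service B against Licensed: payoffs 4, 2, -1, -5, -2 → best response Originals.
Service B against Sports: payoffs 0, 1, 5, -2, -1 → best response Sports.
Service B against News: payoffs -5, 2, 1, -3, 3 → best response Bundled.
Mutual best responses: (Sports, Sports).

Pure NE: (Sports, Sports)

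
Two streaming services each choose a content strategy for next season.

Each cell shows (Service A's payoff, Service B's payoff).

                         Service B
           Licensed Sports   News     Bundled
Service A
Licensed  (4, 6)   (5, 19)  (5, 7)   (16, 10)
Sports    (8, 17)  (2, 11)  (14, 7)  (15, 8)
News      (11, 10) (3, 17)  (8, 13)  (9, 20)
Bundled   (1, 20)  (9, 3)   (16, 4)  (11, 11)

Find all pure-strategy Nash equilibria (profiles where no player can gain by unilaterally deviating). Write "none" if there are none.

Service A against Licensed: payoffs 4, 8, 11, 1 → best response News.
Service A against Sports: payoffs 5, 2, 3, 9 → best response Bundled.
Service A against News: payoffs 5, 14, 8, 16 → best response Bundled.
Service A against Bundled: payoffs 16, 15, 9, 11 → best response Licensed.
Service B against Licensed: payoffs 6, 19, 7, 10 → best response Sports.
Service B against Sports: payoffs 17, 11, 7, 8 → best response Licensed.
Service B against News: payoffs 10, 17, 13, 20 → best response Bundled.
Service B against Bundled: payoffs 20, 3, 4, 11 → best response Licensed.
No profile is a mutual best response for all players.

There is no pure-strategy Nash equilibrium.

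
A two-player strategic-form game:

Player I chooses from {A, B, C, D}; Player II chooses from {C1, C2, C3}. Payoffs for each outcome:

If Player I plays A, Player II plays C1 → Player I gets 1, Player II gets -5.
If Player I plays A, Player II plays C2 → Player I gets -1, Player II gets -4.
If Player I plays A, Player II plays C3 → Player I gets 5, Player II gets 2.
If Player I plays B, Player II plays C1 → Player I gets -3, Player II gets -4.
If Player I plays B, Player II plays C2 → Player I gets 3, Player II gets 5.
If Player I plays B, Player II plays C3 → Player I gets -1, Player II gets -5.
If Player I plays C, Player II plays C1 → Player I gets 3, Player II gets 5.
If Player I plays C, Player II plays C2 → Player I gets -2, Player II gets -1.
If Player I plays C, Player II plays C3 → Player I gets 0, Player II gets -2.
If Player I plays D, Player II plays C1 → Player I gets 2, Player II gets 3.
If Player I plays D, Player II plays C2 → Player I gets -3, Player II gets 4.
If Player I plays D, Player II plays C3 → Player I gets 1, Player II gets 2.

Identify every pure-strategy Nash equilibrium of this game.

(A, C1): Player I can switch to C (1 → 3). Not NE.
(A, C2): Player I can switch to B (-1 → 3). Not NE.
(A, C3): Player I gets 5, best alternative 1; Player II gets 2, best alternative -4. No profitable deviation — NE.
(B, C1): Player I can switch to A (-3 → 1). Not NE.
(B, C2): Player I gets 3, best alternative -1; Player II gets 5, best alternative -4. No profitable deviation — NE.
(B, C3): Player I can switch to A (-1 → 5). Not NE.
(C, C1): Player I gets 3, best alternative 2; Player II gets 5, best alternative -1. No profitable deviation — NE.
(C, C2): Player I can switch to A (-2 → -1). Not NE.
(C, C3): Player I can switch to A (0 → 5). Not NE.
(D, C1): Player I can switch to C (2 → 3). Not NE.
(D, C2): Player I can switch to A (-3 → -1). Not NE.
(D, C3): Player I can switch to A (1 → 5). Not NE.

(A, C3); (B, C2); (C, C1)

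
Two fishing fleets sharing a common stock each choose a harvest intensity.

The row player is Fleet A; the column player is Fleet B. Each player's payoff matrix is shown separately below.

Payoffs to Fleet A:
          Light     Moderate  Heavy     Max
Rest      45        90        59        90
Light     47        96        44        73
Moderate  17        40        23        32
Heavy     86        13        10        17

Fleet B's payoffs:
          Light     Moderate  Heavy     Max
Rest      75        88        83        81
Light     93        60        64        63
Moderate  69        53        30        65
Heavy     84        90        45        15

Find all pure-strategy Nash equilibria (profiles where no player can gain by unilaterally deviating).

(Rest, Light): Fleet A can switch to Light (45 → 47). Not NE.
(Rest, Moderate): Fleet A can switch to Light (90 → 96). Not NE.
(Rest, Heavy): Fleet B can switch to Moderate (83 → 88). Not NE.
(Rest, Max): Fleet B can switch to Moderate (81 → 88). Not NE.
(Light, Light): Fleet A can switch to Heavy (47 → 86). Not NE.
(Light, Moderate): Fleet B can switch to Light (60 → 93). Not NE.
(The remaining 10 profiles each have a profitable deviation by the same check.)

There is no pure-strategy Nash equilibrium.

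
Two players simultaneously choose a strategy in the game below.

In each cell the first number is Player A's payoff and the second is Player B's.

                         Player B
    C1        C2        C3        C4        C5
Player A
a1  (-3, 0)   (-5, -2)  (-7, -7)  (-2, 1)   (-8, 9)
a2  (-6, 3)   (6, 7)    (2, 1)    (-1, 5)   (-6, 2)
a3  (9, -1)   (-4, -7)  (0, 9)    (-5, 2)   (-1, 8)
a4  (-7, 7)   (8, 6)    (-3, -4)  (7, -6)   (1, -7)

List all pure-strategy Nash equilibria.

Mark each player's best response to every combination of opponents' strategies; a profile where every player is best-responding is a pure Nash equilibrium.
Player A against C1: payoffs -3, -6, 9, -7 → best response a3.
Player A against C2: payoffs -5, 6, -4, 8 → best response a4.
Player A against C3: payoffs -7, 2, 0, -3 → best response a2.
Player A against C4: payoffs -2, -1, -5, 7 → best response a4.
Player A against C5: payoffs -8, -6, -1, 1 → best response a4.
Player B against a1: payoffs 0, -2, -7, 1, 9 → best response C5.
Player B against a2: payoffs 3, 7, 1, 5, 2 → best response C2.
Player B against a3: payoffs -1, -7, 9, 2, 8 → best response C3.
Player B against a4: payoffs 7, 6, -4, -6, -7 → best response C1.
No profile is a mutual best response for all players.

There is no pure-strategy Nash equilibrium.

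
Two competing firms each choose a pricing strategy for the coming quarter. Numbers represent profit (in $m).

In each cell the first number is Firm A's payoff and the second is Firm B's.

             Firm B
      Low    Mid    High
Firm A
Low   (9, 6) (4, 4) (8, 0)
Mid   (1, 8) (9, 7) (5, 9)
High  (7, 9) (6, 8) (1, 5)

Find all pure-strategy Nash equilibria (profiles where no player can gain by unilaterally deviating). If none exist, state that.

The unique pure-strategy Nash equilibrium is (Low, Low).

Firm A against Low: payoffs 9, 1, 7 → best response Low.
Firm A against Mid: payoffs 4, 9, 6 → best response Mid.
Firm A against High: payoffs 8, 5, 1 → best response Low.
Firm B against Low: payoffs 6, 4, 0 → best response Low.
Firm B against Mid: payoffs 8, 7, 9 → best response High.
Firm B against High: payoffs 9, 8, 5 → best response Low.
Mutual best responses: (Low, Low).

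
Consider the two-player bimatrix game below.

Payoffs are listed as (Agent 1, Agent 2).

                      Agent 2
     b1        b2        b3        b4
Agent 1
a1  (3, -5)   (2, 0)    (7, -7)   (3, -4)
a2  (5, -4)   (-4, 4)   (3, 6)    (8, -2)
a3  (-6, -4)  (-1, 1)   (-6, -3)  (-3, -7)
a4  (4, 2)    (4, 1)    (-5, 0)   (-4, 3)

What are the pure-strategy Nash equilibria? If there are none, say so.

This game has no pure Nash equilibrium.

Agent 1 against b1: payoffs 3, 5, -6, 4 → best response a2.
Agent 1 against b2: payoffs 2, -4, -1, 4 → best response a4.
Agent 1 against b3: payoffs 7, 3, -6, -5 → best response a1.
Agent 1 against b4: payoffs 3, 8, -3, -4 → best response a2.
Agent 2 against a1: payoffs -5, 0, -7, -4 → best response b2.
Agent 2 against a2: payoffs -4, 4, 6, -2 → best response b3.
Agent 2 against a3: payoffs -4, 1, -3, -7 → best response b2.
Agent 2 against a4: payoffs 2, 1, 0, 3 → best response b4.
No profile is a mutual best response for all players.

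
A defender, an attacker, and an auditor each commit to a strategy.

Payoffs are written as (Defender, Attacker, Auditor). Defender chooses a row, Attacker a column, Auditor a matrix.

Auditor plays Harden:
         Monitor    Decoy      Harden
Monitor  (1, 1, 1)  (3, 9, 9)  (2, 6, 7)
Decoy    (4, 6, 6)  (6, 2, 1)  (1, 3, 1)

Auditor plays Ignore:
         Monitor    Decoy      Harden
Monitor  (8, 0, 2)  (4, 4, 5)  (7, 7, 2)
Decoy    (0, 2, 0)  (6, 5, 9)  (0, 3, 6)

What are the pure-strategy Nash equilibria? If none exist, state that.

Defender against (Monitor, Harden): payoffs 1, 4 → best response Decoy.
Defender against (Monitor, Ignore): payoffs 8, 0 → best response Monitor.
Defender against (Decoy, Harden): payoffs 3, 6 → best response Decoy.
Defender against (Decoy, Ignore): payoffs 4, 6 → best response Decoy.
Defender against (Harden, Harden): payoffs 2, 1 → best response Monitor.
Defender against (Harden, Ignore): payoffs 7, 0 → best response Monitor.
Attacker against (Monitor, Harden): payoffs 1, 9, 6 → best response Decoy.
Attacker against (Monitor, Ignore): payoffs 0, 4, 7 → best response Harden.
Attacker against (Decoy, Harden): payoffs 6, 2, 3 → best response Monitor.
Attacker against (Decoy, Ignore): payoffs 2, 5, 3 → best response Decoy.
Auditor against (Monitor, Monitor): payoffs 1, 2 → best response Ignore.
Auditor against (Monitor, Decoy): payoffs 9, 5 → best response Harden.
Auditor against (Monitor, Harden): payoffs 7, 2 → best response Harden.
Auditor against (Decoy, Monitor): payoffs 6, 0 → best response Harden.
Auditor against (Decoy, Decoy): payoffs 1, 9 → best response Ignore.
Auditor against (Decoy, Harden): payoffs 1, 6 → best response Ignore.
Mutual best responses: (Decoy, Monitor, Harden); (Decoy, Decoy, Ignore).

The pure Nash equilibria are (Decoy, Monitor, Harden), (Decoy, Decoy, Ignore).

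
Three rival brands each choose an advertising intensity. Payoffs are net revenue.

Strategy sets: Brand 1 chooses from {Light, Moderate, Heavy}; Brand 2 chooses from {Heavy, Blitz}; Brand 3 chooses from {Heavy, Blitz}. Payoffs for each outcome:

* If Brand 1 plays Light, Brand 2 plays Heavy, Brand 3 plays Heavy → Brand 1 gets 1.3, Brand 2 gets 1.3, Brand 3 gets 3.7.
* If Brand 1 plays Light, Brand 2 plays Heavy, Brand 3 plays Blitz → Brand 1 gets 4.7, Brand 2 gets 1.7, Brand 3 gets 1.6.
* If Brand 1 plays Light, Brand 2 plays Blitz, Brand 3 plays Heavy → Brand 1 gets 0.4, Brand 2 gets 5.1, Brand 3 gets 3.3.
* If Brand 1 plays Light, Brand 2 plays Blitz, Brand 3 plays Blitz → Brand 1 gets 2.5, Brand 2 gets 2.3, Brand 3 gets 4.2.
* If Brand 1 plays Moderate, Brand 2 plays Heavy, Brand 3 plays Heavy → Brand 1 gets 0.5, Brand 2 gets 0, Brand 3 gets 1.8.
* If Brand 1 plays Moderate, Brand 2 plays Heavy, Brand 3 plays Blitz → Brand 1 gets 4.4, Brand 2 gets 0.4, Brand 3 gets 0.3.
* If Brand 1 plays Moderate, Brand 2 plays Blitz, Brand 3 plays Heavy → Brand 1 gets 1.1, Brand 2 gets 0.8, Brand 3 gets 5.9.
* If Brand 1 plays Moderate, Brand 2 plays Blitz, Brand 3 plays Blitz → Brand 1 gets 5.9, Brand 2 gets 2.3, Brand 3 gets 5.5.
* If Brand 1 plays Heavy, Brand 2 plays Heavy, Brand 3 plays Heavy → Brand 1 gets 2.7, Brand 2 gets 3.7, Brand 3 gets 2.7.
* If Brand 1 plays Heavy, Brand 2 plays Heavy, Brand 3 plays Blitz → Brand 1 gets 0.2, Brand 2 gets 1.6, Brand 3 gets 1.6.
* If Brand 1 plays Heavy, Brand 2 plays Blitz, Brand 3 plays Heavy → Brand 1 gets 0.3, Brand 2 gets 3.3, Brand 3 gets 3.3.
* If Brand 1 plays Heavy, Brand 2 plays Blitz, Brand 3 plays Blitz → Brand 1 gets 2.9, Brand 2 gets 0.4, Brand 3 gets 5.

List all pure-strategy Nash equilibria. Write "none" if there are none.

(Moderate, Blitz, Heavy), (Heavy, Heavy, Heavy)

(Light, Heavy, Heavy): Brand 1 can switch to Heavy (1.3 → 2.7). Not NE.
(Light, Heavy, Blitz): Brand 2 can switch to Blitz (1.7 → 2.3). Not NE.
(Light, Blitz, Heavy): Brand 1 can switch to Moderate (0.4 → 1.1). Not NE.
(Light, Blitz, Blitz): Brand 1 can switch to Moderate (2.5 → 5.9). Not NE.
(Moderate, Heavy, Heavy): Brand 1 can switch to Light (0.5 → 1.3). Not NE.
(Moderate, Heavy, Blitz): Brand 1 can switch to Light (4.4 → 4.7). Not NE.
(Moderate, Blitz, Heavy): Brand 1 gets 1.1, best alternative 0.4; Brand 2 gets 0.8, best alternative 0; Brand 3 gets 5.9, best alternative 5.5. No profitable deviation — NE.
(Moderate, Blitz, Blitz): Brand 3 can switch to Heavy (5.5 → 5.9). Not NE.
(Heavy, Heavy, Heavy): Brand 1 gets 2.7, best alternative 1.3; Brand 2 gets 3.7, best alternative 3.3; Brand 3 gets 2.7, best alternative 1.6. No profitable deviation — NE.
(Heavy, Heavy, Blitz): Brand 1 can switch to Light (0.2 → 4.7). Not NE.
(Heavy, Blitz, Heavy): Brand 1 can switch to Light (0.3 → 0.4). Not NE.
(Heavy, Blitz, Blitz): Brand 1 can switch to Moderate (2.9 → 5.9). Not NE.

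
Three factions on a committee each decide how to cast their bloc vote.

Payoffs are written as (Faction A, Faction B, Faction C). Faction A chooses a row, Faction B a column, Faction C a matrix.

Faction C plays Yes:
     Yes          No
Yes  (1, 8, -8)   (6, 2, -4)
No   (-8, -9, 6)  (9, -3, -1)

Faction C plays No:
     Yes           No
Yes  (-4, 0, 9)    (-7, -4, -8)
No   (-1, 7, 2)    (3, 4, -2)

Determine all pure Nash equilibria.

(Yes, Yes, Yes): Faction C can switch to No (-8 → 9). Not NE.
(Yes, Yes, No): Faction A can switch to No (-4 → -1). Not NE.
(Yes, No, Yes): Faction A can switch to No (6 → 9). Not NE.
(Yes, No, No): Faction A can switch to No (-7 → 3). Not NE.
(No, Yes, Yes): Faction A can switch to Yes (-8 → 1). Not NE.
(No, Yes, No): Faction C can switch to Yes (2 → 6). Not NE.
(No, No, Yes): Faction A gets 9, best alternative 6; Faction B gets -3, best alternative -9; Faction C gets -1, best alternative -2. No profitable deviation — NE.
(No, No, No): Faction B can switch to Yes (4 → 7). Not NE.

(No, No, Yes)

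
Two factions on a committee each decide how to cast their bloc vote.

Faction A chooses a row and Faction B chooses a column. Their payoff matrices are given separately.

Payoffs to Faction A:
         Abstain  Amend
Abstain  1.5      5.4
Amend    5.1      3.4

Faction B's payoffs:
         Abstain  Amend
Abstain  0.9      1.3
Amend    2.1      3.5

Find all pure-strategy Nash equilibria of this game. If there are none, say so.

(Abstain, Amend)

Faction A against Abstain: payoffs 1.5, 5.1 → best response Amend.
Faction A against Amend: payoffs 5.4, 3.4 → best response Abstain.
Faction B against Abstain: payoffs 0.9, 1.3 → best response Amend.
Faction B against Amend: payoffs 2.1, 3.5 → best response Amend.
Mutual best responses: (Abstain, Amend).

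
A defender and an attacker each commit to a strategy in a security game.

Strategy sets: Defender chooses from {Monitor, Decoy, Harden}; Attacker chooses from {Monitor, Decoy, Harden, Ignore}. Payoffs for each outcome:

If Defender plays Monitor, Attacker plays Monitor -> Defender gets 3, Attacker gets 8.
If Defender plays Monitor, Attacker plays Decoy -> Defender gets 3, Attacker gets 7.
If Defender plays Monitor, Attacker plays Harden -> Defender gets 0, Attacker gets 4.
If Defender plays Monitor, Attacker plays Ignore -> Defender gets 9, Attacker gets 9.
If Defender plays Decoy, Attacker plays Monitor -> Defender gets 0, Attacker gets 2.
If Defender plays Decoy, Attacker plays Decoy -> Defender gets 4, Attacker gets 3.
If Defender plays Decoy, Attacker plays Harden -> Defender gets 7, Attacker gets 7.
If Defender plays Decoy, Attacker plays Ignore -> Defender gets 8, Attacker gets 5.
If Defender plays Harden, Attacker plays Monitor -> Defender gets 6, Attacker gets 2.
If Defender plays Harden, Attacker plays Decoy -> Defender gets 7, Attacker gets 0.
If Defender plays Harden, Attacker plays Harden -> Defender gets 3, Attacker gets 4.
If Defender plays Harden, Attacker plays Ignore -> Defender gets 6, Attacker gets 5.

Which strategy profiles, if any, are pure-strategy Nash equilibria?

Pure-strategy Nash equilibria: (Monitor, Ignore); (Decoy, Harden)

Mark each player's best response to every combination of opponents' strategies; a profile where every player is best-responding is a pure Nash equilibrium.
Defender against Monitor: payoffs 3, 0, 6 → best response Harden.
Defender against Decoy: payoffs 3, 4, 7 → best response Harden.
Defender against Harden: payoffs 0, 7, 3 → best response Decoy.
Defender against Ignore: payoffs 9, 8, 6 → best response Monitor.
Attacker against Monitor: payoffs 8, 7, 4, 9 → best response Ignore.
Attacker against Decoy: payoffs 2, 3, 7, 5 → best response Harden.
Attacker against Harden: payoffs 2, 0, 4, 5 → best response Ignore.
Mutual best responses: (Monitor, Ignore); (Decoy, Harden).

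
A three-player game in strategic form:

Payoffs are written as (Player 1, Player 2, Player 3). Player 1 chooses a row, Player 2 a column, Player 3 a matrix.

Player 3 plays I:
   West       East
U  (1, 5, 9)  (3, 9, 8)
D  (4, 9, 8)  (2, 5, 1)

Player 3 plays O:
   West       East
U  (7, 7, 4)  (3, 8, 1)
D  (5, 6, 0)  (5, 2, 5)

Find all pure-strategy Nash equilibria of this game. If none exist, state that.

(U, East, I), (D, West, I)

Player 1 against (West, I): payoffs 1, 4 → best response D.
Player 1 against (West, O): payoffs 7, 5 → best response U.
Player 1 against (East, I): payoffs 3, 2 → best response U.
Player 1 against (East, O): payoffs 3, 5 → best response D.
Player 2 against (U, I): payoffs 5, 9 → best response East.
Player 2 against (U, O): payoffs 7, 8 → best response East.
Player 2 against (D, I): payoffs 9, 5 → best response West.
Player 2 against (D, O): payoffs 6, 2 → best response West.
Player 3 against (U, West): payoffs 9, 4 → best response I.
Player 3 against (U, East): payoffs 8, 1 → best response I.
Player 3 against (D, West): payoffs 8, 0 → best response I.
Player 3 against (D, East): payoffs 1, 5 → best response O.
Mutual best responses: (U, East, I); (D, West, I).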